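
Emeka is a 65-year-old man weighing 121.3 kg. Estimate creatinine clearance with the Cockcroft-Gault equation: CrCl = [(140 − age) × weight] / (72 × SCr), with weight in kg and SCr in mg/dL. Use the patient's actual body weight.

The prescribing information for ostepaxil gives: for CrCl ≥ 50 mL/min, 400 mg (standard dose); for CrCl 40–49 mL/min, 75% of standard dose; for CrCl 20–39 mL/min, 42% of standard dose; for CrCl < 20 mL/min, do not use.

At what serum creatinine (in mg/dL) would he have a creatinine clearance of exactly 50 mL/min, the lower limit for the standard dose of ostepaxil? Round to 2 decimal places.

Standard dose requires CrCl ≥ 50 mL/min.
Set (140 − 65) × 121.3 / (72 × SCr) = 50
SCr = (140 − 65) × 121.3 / (72 × 50) = 2.527 mg/dL

2.53 mg/dL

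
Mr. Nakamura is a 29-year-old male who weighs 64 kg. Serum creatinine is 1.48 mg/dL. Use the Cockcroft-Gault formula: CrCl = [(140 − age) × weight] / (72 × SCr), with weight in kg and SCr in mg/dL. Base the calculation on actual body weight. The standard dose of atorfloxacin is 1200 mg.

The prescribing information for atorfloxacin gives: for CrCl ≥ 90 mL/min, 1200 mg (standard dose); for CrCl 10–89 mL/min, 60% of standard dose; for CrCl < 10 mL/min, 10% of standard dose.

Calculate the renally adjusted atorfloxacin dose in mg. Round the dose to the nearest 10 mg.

CrCl = (140 − 29) × 64 / (72 × 1.48) = 7104.0 / 106.56 ≈ 66.7 mL/min
CrCl ≈ 67 mL/min → bracket 10–89 mL/min.
60% of 1200 mg = 720 mg

720 mg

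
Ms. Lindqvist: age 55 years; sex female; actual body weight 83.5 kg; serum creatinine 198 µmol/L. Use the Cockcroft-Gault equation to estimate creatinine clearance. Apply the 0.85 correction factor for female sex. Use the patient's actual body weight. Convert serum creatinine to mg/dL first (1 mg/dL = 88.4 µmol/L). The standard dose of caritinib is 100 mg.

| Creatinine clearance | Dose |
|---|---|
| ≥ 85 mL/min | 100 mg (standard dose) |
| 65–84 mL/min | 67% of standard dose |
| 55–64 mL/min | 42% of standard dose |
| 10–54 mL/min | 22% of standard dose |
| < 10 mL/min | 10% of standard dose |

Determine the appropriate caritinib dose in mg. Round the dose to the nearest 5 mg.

SCr = 198 / 88.4 = 2.24 mg/dL
CrCl = (140 − 55) × 83.5 / (72 × 2.24) × 0.85 = 7097.5 / 161.28 × 0.85 ≈ 37.4 mL/min
CrCl ≈ 37 mL/min → bracket 10–54 mL/min.
22% of 100 mg = 22 mg → 20 mg

20 mg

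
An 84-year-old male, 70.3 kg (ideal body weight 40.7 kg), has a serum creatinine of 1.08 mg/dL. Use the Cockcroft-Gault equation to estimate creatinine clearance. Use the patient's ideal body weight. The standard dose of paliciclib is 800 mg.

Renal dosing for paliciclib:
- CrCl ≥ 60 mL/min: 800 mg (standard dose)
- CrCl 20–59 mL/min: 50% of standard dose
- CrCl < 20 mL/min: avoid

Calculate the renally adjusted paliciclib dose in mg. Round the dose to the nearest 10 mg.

400 mg

CrCl = (140 − 84) × 40.7 / (72 × 1.08) = 2279.2 / 77.76 ≈ 29.3 mL/min
CrCl ≈ 29 mL/min → bracket 20–59 mL/min.
50% of 800 mg = 400 mg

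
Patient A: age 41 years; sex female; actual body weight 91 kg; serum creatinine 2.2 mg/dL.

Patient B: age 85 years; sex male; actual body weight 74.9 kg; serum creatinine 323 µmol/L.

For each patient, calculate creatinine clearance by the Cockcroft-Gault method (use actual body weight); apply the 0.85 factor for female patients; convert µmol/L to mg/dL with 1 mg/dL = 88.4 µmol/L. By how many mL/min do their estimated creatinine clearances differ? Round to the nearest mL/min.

33 mL/min

Patient A: CrCl = (140 − 41) × 91 / (72 × 2.2) × 0.85 = 9009.0 / 158.40 × 0.85 ≈ 48.3 mL/min
Patient B: SCr = 323 / 88.4 = 3.654 mg/dL
Patient B: CrCl = (140 − 85) × 74.9 / (72 × 3.654) = 4119.5 / 263.09 ≈ 15.7 mL/min
|48.3 − 15.7| = 32.6 mL/min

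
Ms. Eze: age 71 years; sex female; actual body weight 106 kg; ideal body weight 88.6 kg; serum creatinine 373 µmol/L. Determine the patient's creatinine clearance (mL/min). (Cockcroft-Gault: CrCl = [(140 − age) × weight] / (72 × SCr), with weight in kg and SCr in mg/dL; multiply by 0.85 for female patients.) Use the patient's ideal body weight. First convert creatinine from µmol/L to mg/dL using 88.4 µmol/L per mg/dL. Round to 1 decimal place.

SCr = 373 / 88.4 = 4.219 mg/dL
CrCl = (140 − 71) × 88.6 / (72 × 4.219) × 0.85 = 6113.4 / 303.77 × 0.85 ≈ 17.1 mL/min

17.1 mL/min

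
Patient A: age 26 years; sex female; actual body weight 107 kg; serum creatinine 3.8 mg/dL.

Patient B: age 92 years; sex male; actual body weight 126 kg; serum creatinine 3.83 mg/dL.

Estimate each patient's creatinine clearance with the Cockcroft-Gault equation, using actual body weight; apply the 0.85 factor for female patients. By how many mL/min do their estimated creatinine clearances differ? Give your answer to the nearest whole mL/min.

16 mL/min

Patient A: CrCl = (140 − 26) × 107 / (72 × 3.8) × 0.85 = 12198.0 / 273.60 × 0.85 ≈ 37.9 mL/min
Patient B: CrCl = (140 − 92) × 126 / (72 × 3.83) = 6048.0 / 275.76 ≈ 21.9 mL/min
|37.9 − 21.9| = 16.0 mL/min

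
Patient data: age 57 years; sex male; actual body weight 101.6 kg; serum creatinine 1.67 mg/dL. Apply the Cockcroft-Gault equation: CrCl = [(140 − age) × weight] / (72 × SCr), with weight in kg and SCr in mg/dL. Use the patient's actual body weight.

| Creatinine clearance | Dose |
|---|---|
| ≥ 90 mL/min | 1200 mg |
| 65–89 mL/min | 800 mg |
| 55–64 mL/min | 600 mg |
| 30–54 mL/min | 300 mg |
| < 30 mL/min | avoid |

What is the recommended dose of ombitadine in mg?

CrCl = (140 − 57) × 101.6 / (72 × 1.67) = 8432.8 / 120.24 ≈ 70.1 mL/min
CrCl ≈ 70 mL/min → bracket 65–89 mL/min.
Dose for this bracket: 800 mg.

800 mg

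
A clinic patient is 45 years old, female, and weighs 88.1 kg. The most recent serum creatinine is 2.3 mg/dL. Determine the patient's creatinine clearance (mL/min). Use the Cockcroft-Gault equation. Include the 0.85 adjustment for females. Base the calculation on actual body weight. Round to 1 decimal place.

CrCl = (140 − 45) × 88.1 / (72 × 2.3) × 0.85 = 8369.5 / 165.60 × 0.85 ≈ 43.0 mL/min

43.0 mL/min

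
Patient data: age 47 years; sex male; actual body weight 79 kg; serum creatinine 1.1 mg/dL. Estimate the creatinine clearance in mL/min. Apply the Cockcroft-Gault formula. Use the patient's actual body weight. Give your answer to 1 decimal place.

CrCl = (140 − 47) × 79 / (72 × 1.1) = 7347.0 / 79.20 ≈ 92.8 mL/min

92.8 mL/min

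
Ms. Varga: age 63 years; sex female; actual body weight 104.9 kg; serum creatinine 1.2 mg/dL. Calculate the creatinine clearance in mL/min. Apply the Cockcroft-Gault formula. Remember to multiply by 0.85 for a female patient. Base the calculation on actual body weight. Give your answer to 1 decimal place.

79.5 mL/min

CrCl = (140 − 63) × 104.9 / (72 × 1.2) × 0.85 = 8077.3 / 86.40 × 0.85 ≈ 79.5 mL/min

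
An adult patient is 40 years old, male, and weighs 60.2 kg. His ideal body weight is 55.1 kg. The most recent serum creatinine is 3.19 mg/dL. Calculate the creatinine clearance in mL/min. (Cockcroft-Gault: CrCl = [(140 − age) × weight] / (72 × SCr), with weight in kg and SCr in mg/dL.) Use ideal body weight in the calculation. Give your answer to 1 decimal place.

CrCl = (140 − 40) × 55.1 / (72 × 3.19) = 5510.0 / 229.68 ≈ 24.0 mL/min

24.0 mL/min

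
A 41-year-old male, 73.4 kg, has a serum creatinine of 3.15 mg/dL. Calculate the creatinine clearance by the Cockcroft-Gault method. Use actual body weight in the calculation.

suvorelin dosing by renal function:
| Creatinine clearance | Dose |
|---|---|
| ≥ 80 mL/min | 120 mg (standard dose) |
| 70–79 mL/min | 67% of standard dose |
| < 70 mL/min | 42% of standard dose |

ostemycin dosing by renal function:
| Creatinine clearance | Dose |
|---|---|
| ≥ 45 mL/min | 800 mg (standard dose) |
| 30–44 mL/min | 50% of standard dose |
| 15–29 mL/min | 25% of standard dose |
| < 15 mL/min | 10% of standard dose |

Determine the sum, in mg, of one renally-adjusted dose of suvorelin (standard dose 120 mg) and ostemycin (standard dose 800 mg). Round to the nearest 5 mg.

450 mg

CrCl = (140 − 41) × 73.4 / (72 × 3.15) = 7266.6 / 226.80 ≈ 32.0 mL/min
CrCl ≈ 32 mL/min.
suvorelin: < 70 mL/min → 42% of 120 mg = 50.4 mg.
ostemycin: 30–44 mL/min → 50% of 800 mg = 400 mg.
Total = 50.4 + 400 = 450.4 mg.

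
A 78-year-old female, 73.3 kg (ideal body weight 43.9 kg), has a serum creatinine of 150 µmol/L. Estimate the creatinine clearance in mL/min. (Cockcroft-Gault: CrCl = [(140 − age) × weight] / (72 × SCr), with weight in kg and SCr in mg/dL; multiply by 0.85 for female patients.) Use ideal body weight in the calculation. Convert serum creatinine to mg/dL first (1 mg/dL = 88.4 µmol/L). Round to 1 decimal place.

18.9 mL/min

SCr = 150 / 88.4 = 1.697 mg/dL
CrCl = (140 − 78) × 43.9 / (72 × 1.697) × 0.85 = 2721.8 / 122.18 × 0.85 ≈ 18.9 mL/min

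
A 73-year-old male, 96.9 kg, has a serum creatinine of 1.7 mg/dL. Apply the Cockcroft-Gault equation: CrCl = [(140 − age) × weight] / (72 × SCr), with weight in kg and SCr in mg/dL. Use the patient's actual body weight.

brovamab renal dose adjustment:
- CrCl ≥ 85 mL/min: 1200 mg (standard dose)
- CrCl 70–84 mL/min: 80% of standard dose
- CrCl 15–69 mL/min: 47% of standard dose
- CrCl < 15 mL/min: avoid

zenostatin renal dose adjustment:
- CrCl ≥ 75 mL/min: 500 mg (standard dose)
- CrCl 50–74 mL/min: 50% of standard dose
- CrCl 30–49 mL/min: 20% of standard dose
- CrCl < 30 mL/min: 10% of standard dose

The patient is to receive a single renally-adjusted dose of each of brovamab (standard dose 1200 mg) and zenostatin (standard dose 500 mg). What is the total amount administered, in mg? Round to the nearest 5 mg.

CrCl = (140 − 73) × 96.9 / (72 × 1.7) = 6492.3 / 122.40 ≈ 53.0 mL/min
CrCl ≈ 53 mL/min.
brovamab: 15–69 mL/min → 47% of 1200 mg = 564 mg.
zenostatin: 50–74 mL/min → 50% of 500 mg = 250 mg.
Total = 564 + 250 = 814 mg.

815 mg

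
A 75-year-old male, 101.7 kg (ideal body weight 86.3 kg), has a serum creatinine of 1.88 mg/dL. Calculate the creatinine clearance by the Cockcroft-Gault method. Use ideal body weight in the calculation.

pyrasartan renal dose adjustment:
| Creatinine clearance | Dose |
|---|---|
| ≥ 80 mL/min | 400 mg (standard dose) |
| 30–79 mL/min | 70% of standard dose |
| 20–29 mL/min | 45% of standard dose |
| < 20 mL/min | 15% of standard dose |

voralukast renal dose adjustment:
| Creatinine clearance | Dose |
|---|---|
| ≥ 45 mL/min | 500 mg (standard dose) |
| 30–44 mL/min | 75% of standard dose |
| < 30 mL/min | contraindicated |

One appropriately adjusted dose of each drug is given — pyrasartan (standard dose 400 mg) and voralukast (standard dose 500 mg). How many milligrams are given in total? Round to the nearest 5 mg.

655 mg

CrCl = (140 − 75) × 86.3 / (72 × 1.88) = 5609.5 / 135.36 ≈ 41.4 mL/min
CrCl ≈ 41 mL/min.
pyrasartan: 30–79 mL/min → 70% of 400 mg = 280 mg.
voralukast: 30–44 mL/min → 75% of 500 mg = 375 mg.
Total = 280 + 375 = 655 mg.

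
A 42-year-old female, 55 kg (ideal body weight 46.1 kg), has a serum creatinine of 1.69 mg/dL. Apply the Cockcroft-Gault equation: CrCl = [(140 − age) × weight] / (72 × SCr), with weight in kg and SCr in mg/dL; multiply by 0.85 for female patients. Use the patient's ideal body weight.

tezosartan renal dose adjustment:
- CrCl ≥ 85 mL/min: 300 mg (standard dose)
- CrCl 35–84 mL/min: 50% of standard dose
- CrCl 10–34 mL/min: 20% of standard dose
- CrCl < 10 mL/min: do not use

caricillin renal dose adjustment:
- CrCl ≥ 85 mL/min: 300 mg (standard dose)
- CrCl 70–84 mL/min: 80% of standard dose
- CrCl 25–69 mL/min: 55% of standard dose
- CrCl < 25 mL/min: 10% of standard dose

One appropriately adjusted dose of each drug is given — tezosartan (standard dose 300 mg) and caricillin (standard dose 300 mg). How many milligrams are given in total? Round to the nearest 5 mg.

CrCl = (140 − 42) × 46.1 / (72 × 1.69) × 0.85 = 4517.8 / 121.68 × 0.85 ≈ 31.6 mL/min
CrCl ≈ 32 mL/min.
tezosartan: 10–34 mL/min → 20% of 300 mg = 60 mg.
caricillin: 25–69 mL/min → 55% of 300 mg = 165 mg.
Total = 60 + 165 = 225 mg.

225 mg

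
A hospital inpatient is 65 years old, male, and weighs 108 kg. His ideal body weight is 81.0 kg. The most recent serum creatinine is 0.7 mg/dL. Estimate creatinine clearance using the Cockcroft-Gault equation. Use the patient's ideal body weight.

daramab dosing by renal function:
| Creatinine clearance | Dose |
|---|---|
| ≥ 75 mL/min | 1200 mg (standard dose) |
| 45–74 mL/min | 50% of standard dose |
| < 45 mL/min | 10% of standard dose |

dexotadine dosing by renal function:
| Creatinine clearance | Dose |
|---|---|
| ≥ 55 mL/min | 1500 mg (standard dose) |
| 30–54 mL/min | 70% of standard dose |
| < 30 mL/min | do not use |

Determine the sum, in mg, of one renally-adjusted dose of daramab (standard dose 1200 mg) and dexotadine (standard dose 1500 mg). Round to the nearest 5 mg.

CrCl = (140 − 65) × 81 / (72 × 0.7) = 6075.0 / 50.40 ≈ 120.5 mL/min
CrCl ≈ 121 mL/min.
daramab: ≥ 75 mL/min → 100% of 1200 mg = 1200 mg.
dexotadine: ≥ 55 mL/min → 100% of 1500 mg = 1500 mg.
Total = 1200 + 1500 = 2700 mg.

2700 mg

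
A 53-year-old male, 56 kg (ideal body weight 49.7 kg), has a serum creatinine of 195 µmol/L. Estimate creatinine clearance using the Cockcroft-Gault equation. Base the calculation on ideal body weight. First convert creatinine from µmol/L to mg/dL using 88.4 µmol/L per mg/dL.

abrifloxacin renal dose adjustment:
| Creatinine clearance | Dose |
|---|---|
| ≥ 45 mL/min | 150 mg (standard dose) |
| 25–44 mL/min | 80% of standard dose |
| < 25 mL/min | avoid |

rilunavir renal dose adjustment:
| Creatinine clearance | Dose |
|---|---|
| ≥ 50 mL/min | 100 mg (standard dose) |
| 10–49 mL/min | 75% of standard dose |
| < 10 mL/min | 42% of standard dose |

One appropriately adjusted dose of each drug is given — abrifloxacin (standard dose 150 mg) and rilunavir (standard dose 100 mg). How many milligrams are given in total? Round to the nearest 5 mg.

195 mg

SCr = 195 / 88.4 = 2.206 mg/dL
CrCl = (140 − 53) × 49.7 / (72 × 2.206) = 4323.9 / 158.83 ≈ 27.2 mL/min
CrCl ≈ 27 mL/min.
abrifloxacin: 25–44 mL/min → 80% of 150 mg = 120 mg.
rilunavir: 10–49 mL/min → 75% of 100 mg = 75 mg.
Total = 120 + 75 = 195 mg.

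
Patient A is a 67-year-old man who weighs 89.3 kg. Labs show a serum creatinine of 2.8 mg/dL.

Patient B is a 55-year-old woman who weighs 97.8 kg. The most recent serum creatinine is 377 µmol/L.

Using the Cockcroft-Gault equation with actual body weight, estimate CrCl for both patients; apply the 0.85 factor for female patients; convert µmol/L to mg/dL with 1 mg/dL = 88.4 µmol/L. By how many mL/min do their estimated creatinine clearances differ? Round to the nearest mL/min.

9 mL/min

Patient A: CrCl = (140 − 67) × 89.3 / (72 × 2.8) = 6518.9 / 201.60 ≈ 32.3 mL/min
Patient B: SCr = 377 / 88.4 = 4.265 mg/dL
Patient B: CrCl = (140 − 55) × 97.8 / (72 × 4.265) × 0.85 = 8313.0 / 307.08 × 0.85 ≈ 23.0 mL/min
|32.3 − 23.0| = 9.3 mL/min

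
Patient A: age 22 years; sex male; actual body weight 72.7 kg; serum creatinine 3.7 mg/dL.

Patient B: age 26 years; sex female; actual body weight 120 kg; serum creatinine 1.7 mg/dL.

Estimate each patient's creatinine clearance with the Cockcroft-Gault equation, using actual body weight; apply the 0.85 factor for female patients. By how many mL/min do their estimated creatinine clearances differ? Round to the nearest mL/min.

Patient A: CrCl = (140 − 22) × 72.7 / (72 × 3.7) = 8578.6 / 266.40 ≈ 32.2 mL/min
Patient B: CrCl = (140 − 26) × 120 / (72 × 1.7) × 0.85 = 13680.0 / 122.40 × 0.85 ≈ 95.0 mL/min
|32.2 − 95.0| = 62.8 mL/min

63 mL/min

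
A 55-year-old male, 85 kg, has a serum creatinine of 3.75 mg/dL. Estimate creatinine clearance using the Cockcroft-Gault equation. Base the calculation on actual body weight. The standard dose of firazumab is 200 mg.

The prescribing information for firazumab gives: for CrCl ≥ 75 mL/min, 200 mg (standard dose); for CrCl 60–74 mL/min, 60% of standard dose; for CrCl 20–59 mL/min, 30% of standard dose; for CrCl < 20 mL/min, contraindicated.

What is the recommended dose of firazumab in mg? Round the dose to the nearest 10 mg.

CrCl = (140 − 55) × 85 / (72 × 3.75) = 7225.0 / 270.00 ≈ 26.8 mL/min
CrCl ≈ 27 mL/min → bracket 20–59 mL/min.
30% of 200 mg = 60 mg

60 mg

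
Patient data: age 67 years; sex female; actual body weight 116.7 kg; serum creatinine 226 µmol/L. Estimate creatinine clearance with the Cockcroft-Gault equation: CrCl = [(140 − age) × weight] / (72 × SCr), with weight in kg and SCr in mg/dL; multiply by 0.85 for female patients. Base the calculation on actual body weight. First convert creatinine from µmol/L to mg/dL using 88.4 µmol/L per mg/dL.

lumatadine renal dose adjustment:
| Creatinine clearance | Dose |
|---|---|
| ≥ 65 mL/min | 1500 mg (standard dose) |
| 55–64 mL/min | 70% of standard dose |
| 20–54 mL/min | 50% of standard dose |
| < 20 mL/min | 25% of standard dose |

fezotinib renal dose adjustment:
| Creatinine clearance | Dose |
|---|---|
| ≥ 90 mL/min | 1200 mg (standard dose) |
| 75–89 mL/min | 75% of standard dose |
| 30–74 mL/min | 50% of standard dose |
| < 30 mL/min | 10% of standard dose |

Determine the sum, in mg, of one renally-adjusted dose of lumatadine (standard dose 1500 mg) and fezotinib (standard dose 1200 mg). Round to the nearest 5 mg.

SCr = 226 / 88.4 = 2.557 mg/dL
CrCl = (140 − 67) × 116.7 / (72 × 2.557) × 0.85 = 8519.1 / 184.10 × 0.85 ≈ 39.3 mL/min
CrCl ≈ 39 mL/min.
lumatadine: 20–54 mL/min → 50% of 1500 mg = 750 mg.
fezotinib: 30–74 mL/min → 50% of 1200 mg = 600 mg.
Total = 750 + 600 = 1350 mg.

1350 mg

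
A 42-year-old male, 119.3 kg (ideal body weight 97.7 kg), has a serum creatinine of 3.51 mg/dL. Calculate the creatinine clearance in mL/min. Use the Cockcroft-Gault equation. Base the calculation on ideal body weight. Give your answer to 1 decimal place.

CrCl = (140 − 42) × 97.7 / (72 × 3.51) = 9574.6 / 252.72 ≈ 37.9 mL/min

37.9 mL/min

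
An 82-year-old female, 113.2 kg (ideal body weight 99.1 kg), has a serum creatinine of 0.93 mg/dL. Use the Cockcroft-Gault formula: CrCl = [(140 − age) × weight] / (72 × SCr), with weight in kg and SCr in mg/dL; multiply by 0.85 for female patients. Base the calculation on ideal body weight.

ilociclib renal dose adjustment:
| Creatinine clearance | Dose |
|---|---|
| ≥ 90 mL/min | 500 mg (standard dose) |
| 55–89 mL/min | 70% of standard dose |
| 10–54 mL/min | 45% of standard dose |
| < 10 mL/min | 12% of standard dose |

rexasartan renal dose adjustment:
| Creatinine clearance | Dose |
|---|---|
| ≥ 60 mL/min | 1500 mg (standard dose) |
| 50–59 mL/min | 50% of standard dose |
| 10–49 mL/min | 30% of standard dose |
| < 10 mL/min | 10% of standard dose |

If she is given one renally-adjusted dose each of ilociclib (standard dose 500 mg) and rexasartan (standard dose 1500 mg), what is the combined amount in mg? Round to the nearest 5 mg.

CrCl = (140 − 82) × 99.1 / (72 × 0.93) × 0.85 = 5747.8 / 66.96 × 0.85 ≈ 73.0 mL/min
CrCl ≈ 73 mL/min.
ilociclib: 55–89 mL/min → 70% of 500 mg = 350 mg.
rexasartan: ≥ 60 mL/min → 100% of 1500 mg = 1500 mg.
Total = 350 + 1500 = 1850 mg.

1850 mg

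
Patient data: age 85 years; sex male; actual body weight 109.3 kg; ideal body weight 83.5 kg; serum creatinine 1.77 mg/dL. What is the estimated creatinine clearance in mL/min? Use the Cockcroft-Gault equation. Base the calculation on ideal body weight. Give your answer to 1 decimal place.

36.0 mL/min

CrCl = (140 − 85) × 83.5 / (72 × 1.77) = 4592.5 / 127.44 ≈ 36.0 mL/min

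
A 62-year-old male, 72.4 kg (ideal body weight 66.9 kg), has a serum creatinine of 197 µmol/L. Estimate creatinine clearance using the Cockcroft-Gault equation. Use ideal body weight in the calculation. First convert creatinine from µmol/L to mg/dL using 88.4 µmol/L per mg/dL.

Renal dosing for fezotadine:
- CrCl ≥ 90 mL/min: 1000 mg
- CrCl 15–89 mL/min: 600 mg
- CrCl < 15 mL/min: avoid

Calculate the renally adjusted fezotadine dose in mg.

600 mg

SCr = 197 / 88.4 = 2.229 mg/dL
CrCl = (140 − 62) × 66.9 / (72 × 2.229) = 5218.2 / 160.49 ≈ 32.5 mL/min
CrCl ≈ 33 mL/min → bracket 15–89 mL/min.
Dose for this bracket: 600 mg.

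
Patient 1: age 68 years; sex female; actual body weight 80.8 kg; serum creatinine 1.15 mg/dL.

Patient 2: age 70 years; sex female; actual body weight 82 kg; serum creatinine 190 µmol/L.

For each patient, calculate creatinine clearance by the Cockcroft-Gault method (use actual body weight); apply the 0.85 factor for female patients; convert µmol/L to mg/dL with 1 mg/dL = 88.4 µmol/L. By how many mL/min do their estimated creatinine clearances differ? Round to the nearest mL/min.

28 mL/min

Patient 1: CrCl = (140 − 68) × 80.8 / (72 × 1.15) × 0.85 = 5817.6 / 82.80 × 0.85 ≈ 59.7 mL/min
Patient 2: SCr = 190 / 88.4 = 2.149 mg/dL
Patient 2: CrCl = (140 − 70) × 82 / (72 × 2.149) × 0.85 = 5740.0 / 154.73 × 0.85 ≈ 31.5 mL/min
|59.7 − 31.5| = 28.2 mL/min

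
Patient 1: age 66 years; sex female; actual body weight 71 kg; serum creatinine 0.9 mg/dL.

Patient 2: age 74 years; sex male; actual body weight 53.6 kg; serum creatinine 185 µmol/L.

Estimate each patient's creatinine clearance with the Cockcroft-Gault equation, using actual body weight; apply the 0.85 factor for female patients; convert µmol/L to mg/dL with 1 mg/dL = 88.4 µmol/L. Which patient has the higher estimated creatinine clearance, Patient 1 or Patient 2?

Patient 1

Patient 1: CrCl = (140 − 66) × 71 / (72 × 0.9) × 0.85 = 5254.0 / 64.80 × 0.85 ≈ 68.9 mL/min
Patient 2: SCr = 185 / 88.4 = 2.093 mg/dL
Patient 2: CrCl = (140 − 74) × 53.6 / (72 × 2.093) = 3537.6 / 150.70 ≈ 23.5 mL/min
68.9 vs 23.5 mL/min → Patient 1 is higher.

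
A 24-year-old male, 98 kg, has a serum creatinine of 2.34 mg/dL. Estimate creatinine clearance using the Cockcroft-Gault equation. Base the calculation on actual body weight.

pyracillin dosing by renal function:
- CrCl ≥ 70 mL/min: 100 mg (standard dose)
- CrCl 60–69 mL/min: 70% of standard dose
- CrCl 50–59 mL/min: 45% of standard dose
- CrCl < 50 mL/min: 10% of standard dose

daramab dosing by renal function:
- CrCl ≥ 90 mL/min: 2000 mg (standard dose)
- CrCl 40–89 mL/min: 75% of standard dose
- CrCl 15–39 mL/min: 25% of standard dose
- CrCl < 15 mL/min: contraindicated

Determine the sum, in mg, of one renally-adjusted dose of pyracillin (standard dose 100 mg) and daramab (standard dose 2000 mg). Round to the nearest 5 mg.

CrCl = (140 − 24) × 98 / (72 × 2.34) = 11368.0 / 168.48 ≈ 67.5 mL/min
CrCl ≈ 67 mL/min.
pyracillin: 60–69 mL/min → 70% of 100 mg = 70 mg.
daramab: 40–89 mL/min → 75% of 2000 mg = 1500 mg.
Total = 70 + 1500 = 1570 mg.

1570 mg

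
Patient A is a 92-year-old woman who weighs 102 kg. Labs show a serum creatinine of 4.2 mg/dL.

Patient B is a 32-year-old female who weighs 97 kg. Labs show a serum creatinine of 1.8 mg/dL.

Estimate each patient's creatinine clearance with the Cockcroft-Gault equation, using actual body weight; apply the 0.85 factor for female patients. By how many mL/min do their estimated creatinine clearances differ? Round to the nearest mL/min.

55 mL/min

Patient A: CrCl = (140 − 92) × 102 / (72 × 4.2) × 0.85 = 4896.0 / 302.40 × 0.85 ≈ 13.8 mL/min
Patient B: CrCl = (140 − 32) × 97 / (72 × 1.8) × 0.85 = 10476.0 / 129.60 × 0.85 ≈ 68.7 mL/min
|13.8 − 68.7| = 54.9 mL/min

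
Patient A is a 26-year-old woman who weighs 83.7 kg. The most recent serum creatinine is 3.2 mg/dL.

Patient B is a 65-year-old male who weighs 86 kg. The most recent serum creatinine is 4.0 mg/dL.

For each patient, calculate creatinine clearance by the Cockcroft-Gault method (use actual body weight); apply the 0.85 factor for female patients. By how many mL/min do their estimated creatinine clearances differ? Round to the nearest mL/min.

Patient A: CrCl = (140 − 26) × 83.7 / (72 × 3.2) × 0.85 = 9541.8 / 230.40 × 0.85 ≈ 35.2 mL/min
Patient B: CrCl = (140 − 65) × 86 / (72 × 4) = 6450.0 / 288.00 ≈ 22.4 mL/min
|35.2 − 22.4| = 12.8 mL/min

13 mL/min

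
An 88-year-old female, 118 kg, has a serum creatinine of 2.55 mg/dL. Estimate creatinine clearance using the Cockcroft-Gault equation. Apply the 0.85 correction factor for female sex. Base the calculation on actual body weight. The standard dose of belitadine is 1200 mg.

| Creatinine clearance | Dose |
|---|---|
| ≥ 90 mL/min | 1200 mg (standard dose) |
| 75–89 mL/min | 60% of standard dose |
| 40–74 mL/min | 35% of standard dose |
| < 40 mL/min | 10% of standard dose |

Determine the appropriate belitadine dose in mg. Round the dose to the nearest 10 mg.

120 mg

CrCl = (140 − 88) × 118 / (72 × 2.55) × 0.85 = 6136.0 / 183.60 × 0.85 ≈ 28.4 mL/min
CrCl ≈ 28 mL/min → bracket < 40 mL/min.
10% of 1200 mg = 120 mg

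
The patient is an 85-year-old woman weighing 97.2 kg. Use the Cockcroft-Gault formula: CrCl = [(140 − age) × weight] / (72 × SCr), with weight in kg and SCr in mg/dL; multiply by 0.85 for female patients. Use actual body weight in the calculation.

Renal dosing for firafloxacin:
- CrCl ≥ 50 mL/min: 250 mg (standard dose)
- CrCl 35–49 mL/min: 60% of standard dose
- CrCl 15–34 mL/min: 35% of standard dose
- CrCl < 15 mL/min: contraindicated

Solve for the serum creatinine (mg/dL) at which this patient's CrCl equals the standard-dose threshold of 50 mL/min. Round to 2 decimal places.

Standard dose requires CrCl ≥ 50 mL/min.
Set (140 − 85) × 97.2 × 0.85 / (72 × SCr) = 50
SCr = (140 − 85) × 97.2 × 0.85 / (72 × 50) = 1.262 mg/dL

1.26 mg/dL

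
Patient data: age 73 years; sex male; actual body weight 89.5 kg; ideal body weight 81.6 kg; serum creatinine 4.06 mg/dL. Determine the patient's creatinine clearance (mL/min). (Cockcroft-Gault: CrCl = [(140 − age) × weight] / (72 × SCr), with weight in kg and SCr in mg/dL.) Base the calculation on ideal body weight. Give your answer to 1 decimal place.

CrCl = (140 − 73) × 81.6 / (72 × 4.06) = 5467.2 / 292.32 ≈ 18.7 mL/min

18.7 mL/min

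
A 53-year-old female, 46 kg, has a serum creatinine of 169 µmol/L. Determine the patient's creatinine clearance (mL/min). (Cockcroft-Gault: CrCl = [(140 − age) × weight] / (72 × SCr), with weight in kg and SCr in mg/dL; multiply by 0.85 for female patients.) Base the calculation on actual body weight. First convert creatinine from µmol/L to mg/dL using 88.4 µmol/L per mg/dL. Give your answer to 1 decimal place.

SCr = 169 / 88.4 = 1.912 mg/dL
CrCl = (140 − 53) × 46 / (72 × 1.912) × 0.85 = 4002.0 / 137.66 × 0.85 ≈ 24.7 mL/min

24.7 mL/min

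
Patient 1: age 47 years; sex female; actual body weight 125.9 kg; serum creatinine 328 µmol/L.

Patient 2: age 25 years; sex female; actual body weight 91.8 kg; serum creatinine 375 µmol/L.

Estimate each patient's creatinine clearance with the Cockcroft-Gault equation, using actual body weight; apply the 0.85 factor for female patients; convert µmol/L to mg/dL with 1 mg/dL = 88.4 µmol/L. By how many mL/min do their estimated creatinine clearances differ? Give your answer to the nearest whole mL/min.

8 mL/min

Patient 1: SCr = 328 / 88.4 = 3.71 mg/dL
Patient 1: CrCl = (140 − 47) × 125.9 / (72 × 3.71) × 0.85 = 11708.7 / 267.12 × 0.85 ≈ 37.3 mL/min
Patient 2: SCr = 375 / 88.4 = 4.242 mg/dL
Patient 2: CrCl = (140 − 25) × 91.8 / (72 × 4.242) × 0.85 = 10557.0 / 305.42 × 0.85 ≈ 29.4 mL/min
|37.3 − 29.4| = 7.9 mL/min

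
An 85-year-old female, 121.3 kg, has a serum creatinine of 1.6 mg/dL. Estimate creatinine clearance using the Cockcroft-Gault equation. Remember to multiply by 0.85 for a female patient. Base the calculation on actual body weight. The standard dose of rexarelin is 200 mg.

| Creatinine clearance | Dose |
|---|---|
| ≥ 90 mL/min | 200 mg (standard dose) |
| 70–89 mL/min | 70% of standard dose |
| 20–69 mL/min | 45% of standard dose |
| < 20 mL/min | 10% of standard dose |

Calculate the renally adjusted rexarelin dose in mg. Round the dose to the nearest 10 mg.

90 mg

CrCl = (140 − 85) × 121.3 / (72 × 1.6) × 0.85 = 6671.5 / 115.20 × 0.85 ≈ 49.2 mL/min
CrCl ≈ 49 mL/min → bracket 20–69 mL/min.
45% of 200 mg = 90 mg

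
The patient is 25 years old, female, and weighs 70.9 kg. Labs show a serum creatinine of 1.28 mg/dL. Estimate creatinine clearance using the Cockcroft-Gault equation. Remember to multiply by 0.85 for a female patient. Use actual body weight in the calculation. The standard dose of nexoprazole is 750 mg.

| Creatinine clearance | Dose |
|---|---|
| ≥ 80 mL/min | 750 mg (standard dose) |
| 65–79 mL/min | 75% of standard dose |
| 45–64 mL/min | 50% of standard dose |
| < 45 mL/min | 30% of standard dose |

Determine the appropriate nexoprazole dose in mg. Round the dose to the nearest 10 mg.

560 mg

CrCl = (140 − 25) × 70.9 / (72 × 1.28) × 0.85 = 8153.5 / 92.16 × 0.85 ≈ 75.2 mL/min
CrCl ≈ 75 mL/min → bracket 65–79 mL/min.
75% of 750 mg = 562.5 mg → 560 mg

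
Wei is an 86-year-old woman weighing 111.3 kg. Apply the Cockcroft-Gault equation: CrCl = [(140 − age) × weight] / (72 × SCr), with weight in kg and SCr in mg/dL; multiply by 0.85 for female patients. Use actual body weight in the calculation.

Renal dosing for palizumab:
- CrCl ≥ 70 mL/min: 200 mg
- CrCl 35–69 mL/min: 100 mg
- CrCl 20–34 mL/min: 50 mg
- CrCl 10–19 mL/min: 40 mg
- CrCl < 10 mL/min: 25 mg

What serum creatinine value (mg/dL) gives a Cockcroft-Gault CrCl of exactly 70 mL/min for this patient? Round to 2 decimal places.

Standard dose requires CrCl ≥ 70 mL/min.
Set (140 − 86) × 111.3 × 0.85 / (72 × SCr) = 70
SCr = (140 − 86) × 111.3 × 0.85 / (72 × 70) = 1.014 mg/dL

1.01 mg/dL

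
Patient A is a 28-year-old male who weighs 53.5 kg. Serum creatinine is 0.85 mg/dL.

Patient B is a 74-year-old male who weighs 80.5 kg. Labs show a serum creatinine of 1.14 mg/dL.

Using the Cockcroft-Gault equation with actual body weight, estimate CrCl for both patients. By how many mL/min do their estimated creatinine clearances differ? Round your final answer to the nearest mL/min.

33 mL/min

Patient A: CrCl = (140 − 28) × 53.5 / (72 × 0.85) = 5992.0 / 61.20 ≈ 97.9 mL/min
Patient B: CrCl = (140 − 74) × 80.5 / (72 × 1.14) = 5313.0 / 82.08 ≈ 64.7 mL/min
|97.9 − 64.7| = 33.2 mL/min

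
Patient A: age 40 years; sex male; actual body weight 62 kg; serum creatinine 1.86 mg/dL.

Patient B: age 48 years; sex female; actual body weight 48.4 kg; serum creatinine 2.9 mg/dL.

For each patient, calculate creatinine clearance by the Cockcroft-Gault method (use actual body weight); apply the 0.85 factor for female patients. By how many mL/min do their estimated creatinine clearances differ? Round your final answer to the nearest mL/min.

28 mL/min

Patient A: CrCl = (140 − 40) × 62 / (72 × 1.86) = 6200.0 / 133.92 ≈ 46.3 mL/min
Patient B: CrCl = (140 − 48) × 48.4 / (72 × 2.9) × 0.85 = 4452.8 / 208.80 × 0.85 ≈ 18.1 mL/min
|46.3 − 18.1| = 28.2 mL/min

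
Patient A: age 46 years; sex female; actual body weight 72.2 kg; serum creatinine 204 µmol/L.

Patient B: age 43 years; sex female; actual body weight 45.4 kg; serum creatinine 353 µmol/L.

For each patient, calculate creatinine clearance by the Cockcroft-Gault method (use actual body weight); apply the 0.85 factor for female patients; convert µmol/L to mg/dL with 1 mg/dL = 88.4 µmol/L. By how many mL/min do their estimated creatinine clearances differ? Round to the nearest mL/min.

Patient A: SCr = 204 / 88.4 = 2.308 mg/dL
Patient A: CrCl = (140 − 46) × 72.2 / (72 × 2.308) × 0.85 = 6786.8 / 166.18 × 0.85 ≈ 34.7 mL/min
Patient B: SCr = 353 / 88.4 = 3.993 mg/dL
Patient B: CrCl = (140 − 43) × 45.4 / (72 × 3.993) × 0.85 = 4403.8 / 287.50 × 0.85 ≈ 13.0 mL/min
|34.7 − 13.0| = 21.7 mL/min

22 mL/min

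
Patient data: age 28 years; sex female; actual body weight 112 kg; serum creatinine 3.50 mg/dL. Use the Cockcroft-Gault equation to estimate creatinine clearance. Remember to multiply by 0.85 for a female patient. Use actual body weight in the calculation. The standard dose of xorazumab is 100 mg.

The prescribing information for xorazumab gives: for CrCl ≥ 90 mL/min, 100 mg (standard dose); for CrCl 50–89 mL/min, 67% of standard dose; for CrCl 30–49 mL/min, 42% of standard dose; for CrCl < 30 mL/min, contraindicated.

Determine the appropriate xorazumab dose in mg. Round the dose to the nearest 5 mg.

CrCl = (140 − 28) × 112 / (72 × 3.5) × 0.85 = 12544.0 / 252.00 × 0.85 ≈ 42.3 mL/min
CrCl ≈ 42 mL/min → bracket 30–49 mL/min.
42% of 100 mg = 42 mg → 40 mg

40 mg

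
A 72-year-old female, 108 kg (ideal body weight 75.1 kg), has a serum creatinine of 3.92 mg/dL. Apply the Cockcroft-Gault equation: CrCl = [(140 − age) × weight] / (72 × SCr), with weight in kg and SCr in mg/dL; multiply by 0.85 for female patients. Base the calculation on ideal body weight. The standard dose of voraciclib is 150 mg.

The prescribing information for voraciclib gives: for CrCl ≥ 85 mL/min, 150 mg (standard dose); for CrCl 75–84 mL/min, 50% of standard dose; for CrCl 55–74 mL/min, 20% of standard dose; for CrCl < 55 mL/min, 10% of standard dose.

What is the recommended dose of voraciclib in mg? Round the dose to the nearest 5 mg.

15 mg

CrCl = (140 − 72) × 75.1 / (72 × 3.92) × 0.85 = 5106.8 / 282.24 × 0.85 ≈ 15.4 mL/min
CrCl ≈ 15 mL/min → bracket < 55 mL/min.
10% of 150 mg = 15 mg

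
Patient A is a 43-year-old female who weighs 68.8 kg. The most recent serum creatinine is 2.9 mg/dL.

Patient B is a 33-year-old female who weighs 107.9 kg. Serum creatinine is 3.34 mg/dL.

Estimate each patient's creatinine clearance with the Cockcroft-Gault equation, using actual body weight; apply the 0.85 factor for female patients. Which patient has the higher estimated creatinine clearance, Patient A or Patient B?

Patient A: CrCl = (140 − 43) × 68.8 / (72 × 2.9) × 0.85 = 6673.6 / 208.80 × 0.85 ≈ 27.2 mL/min
Patient B: CrCl = (140 − 33) × 107.9 / (72 × 3.34) × 0.85 = 11545.3 / 240.48 × 0.85 ≈ 40.8 mL/min
27.2 vs 40.8 mL/min → Patient B is higher.

Patient B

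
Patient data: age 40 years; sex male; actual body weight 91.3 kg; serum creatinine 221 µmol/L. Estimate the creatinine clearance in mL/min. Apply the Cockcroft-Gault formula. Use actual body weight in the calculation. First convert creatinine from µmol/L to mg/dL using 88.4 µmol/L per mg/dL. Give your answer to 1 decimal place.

SCr = 221 / 88.4 = 2.5 mg/dL
CrCl = (140 − 40) × 91.3 / (72 × 2.5) = 9130.0 / 180.00 ≈ 50.7 mL/min

50.7 mL/min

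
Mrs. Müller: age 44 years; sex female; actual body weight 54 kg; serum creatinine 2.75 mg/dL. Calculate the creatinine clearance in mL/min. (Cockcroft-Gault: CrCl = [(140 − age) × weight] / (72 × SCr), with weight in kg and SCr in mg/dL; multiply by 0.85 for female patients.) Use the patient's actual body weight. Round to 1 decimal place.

CrCl = (140 − 44) × 54 / (72 × 2.75) × 0.85 = 5184.0 / 198.00 × 0.85 ≈ 22.3 mL/min

22.3 mL/min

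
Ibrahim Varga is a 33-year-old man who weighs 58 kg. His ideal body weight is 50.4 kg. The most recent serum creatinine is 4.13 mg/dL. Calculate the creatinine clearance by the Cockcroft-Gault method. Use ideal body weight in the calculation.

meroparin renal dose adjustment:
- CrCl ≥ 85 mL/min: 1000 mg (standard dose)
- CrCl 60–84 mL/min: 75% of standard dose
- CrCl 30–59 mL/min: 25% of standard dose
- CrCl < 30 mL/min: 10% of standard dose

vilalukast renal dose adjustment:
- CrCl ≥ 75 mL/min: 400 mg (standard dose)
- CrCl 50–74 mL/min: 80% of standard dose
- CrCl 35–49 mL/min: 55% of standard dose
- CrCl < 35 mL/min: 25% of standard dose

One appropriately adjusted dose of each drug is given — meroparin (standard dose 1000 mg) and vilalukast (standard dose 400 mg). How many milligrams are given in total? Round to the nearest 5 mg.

CrCl = (140 − 33) × 50.4 / (72 × 4.13) = 5392.8 / 297.36 ≈ 18.1 mL/min
CrCl ≈ 18 mL/min.
meroparin: < 30 mL/min → 10% of 1000 mg = 100 mg.
vilalukast: < 35 mL/min → 25% of 400 mg = 100 mg.
Total = 100 + 100 = 200 mg.

200 mg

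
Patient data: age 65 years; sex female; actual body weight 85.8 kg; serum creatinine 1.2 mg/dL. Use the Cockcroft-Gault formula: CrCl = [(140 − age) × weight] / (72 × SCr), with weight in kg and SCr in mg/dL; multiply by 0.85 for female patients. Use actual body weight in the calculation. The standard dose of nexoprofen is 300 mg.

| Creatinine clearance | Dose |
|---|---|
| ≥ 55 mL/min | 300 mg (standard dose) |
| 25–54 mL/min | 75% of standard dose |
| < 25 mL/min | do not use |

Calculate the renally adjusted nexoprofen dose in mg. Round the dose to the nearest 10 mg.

CrCl = (140 − 65) × 85.8 / (72 × 1.2) × 0.85 = 6435.0 / 86.40 × 0.85 ≈ 63.3 mL/min
CrCl ≈ 63 mL/min → bracket ≥ 55 mL/min.
100% of 300 mg = 300 mg

300 mg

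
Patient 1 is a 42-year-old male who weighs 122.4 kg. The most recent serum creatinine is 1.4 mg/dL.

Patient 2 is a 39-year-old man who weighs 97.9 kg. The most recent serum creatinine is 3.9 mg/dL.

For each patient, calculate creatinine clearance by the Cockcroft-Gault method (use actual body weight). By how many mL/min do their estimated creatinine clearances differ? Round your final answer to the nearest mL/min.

84 mL/min

Patient 1: CrCl = (140 − 42) × 122.4 / (72 × 1.4) = 11995.2 / 100.80 ≈ 119.0 mL/min
Patient 2: CrCl = (140 − 39) × 97.9 / (72 × 3.9) = 9887.9 / 280.80 ≈ 35.2 mL/min
|119.0 − 35.2| = 83.8 mL/min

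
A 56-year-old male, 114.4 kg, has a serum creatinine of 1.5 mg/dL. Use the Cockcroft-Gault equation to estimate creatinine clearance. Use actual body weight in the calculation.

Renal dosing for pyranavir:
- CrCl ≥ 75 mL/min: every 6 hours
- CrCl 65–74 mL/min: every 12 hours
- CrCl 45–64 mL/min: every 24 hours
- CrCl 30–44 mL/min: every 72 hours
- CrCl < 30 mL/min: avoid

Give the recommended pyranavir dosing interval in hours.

every 6 hours

CrCl = (140 − 56) × 114.4 / (72 × 1.5) = 9609.6 / 108.00 ≈ 89.0 mL/min
CrCl ≈ 89 mL/min → bracket ≥ 75 mL/min → every 6 hours.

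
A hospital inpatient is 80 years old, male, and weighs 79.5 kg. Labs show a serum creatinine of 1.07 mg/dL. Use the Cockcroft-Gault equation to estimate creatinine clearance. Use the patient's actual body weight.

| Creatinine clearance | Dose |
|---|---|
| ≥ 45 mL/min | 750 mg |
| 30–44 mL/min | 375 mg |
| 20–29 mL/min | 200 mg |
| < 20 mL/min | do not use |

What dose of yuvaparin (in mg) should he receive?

750 mg

CrCl = (140 − 80) × 79.5 / (72 × 1.07) = 4770.0 / 77.04 ≈ 61.9 mL/min
CrCl ≈ 62 mL/min → bracket ≥ 45 mL/min.
Dose for this bracket: 750 mg.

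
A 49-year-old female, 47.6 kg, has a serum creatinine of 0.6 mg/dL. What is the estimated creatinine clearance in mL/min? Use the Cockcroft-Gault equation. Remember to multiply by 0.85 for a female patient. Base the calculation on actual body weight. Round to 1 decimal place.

85.2 mL/min

CrCl = (140 − 49) × 47.6 / (72 × 0.6) × 0.85 = 4331.6 / 43.20 × 0.85 ≈ 85.2 mL/min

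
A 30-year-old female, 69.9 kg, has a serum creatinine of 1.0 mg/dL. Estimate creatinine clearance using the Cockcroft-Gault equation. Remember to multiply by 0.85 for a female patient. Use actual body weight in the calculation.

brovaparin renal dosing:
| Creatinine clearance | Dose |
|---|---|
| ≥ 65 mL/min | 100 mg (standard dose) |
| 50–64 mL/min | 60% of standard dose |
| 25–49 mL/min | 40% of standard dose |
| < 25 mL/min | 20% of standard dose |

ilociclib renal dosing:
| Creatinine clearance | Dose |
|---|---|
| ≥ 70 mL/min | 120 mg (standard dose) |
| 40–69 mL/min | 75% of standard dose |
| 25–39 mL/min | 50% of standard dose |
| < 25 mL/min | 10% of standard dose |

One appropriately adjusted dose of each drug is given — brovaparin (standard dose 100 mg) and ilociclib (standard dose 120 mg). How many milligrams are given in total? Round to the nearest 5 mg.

220 mg

CrCl = (140 − 30) × 69.9 / (72 × 1) × 0.85 = 7689.0 / 72.00 × 0.85 ≈ 90.8 mL/min
CrCl ≈ 91 mL/min.
brovaparin: ≥ 65 mL/min → 100% of 100 mg = 100 mg.
ilociclib: ≥ 70 mL/min → 100% of 120 mg = 120 mg.
Total = 100 + 120 = 220 mg.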